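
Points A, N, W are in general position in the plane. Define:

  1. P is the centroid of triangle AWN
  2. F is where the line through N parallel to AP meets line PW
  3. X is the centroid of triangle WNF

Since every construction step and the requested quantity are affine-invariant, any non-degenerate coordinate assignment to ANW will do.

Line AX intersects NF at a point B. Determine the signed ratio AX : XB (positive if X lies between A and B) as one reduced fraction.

Work in coordinates with A = (0, 0), N = (1, 0), W = (0, 1).
1. P is the centroid of triangle AWN ⇒ P = (1/3, 1/3)
2. F is where the line through N parallel to AP meets line PW ⇒ F = (2/3, -1/3)
3. X is the centroid of triangle WNF ⇒ X = (5/9, 2/9)
line AX meets NF at B = (5/3, 2/3)
X = A + t·(B−A) with t = 1/3, so AX:XB = 1/3:2/3

AX:XB = 1/2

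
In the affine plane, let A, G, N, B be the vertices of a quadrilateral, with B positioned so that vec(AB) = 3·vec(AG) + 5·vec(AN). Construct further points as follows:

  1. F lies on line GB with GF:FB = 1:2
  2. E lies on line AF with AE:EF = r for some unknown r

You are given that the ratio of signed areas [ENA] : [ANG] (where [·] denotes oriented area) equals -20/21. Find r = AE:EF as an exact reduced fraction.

r = 4/3

Work in coordinates with A = (0, 0), G = (1, 0), N = (0, 1), B = (3, 5).
1. F lies on line GB with GF:FB = 1:2 ⇒ F = (5/3, 5/3)
2. With AE:EF = r, write λ = r/(r+1) so E = A + λ·(F−A); E is affine-linear in λ
Every point depending on E is an affine combination of E and λ-independent points, so each such coordinate is linear in λ; the λ² term in each signed area is a multiple of (F−A)×(F−A) = 0, so 2·[ENA] and 2·[ANG] are each linear in λ. Evaluating at λ=0 and λ=1:
  2·[ENA] = 5/3·λ,   2·[ANG] = -1
So [ENA]:[ANG] = (5/3·λ) / (-1). Setting this equal to -20/21:
  5/3·λ = -20/21·(-1)  ⇒  λ = 4/7
Then r = λ/(1−λ) = (4/7)/(3/7) = 4/3. Check: with r = 4/3, E = (20/21, 20/21) and [ENA]:[ANG] = -20/21 as required.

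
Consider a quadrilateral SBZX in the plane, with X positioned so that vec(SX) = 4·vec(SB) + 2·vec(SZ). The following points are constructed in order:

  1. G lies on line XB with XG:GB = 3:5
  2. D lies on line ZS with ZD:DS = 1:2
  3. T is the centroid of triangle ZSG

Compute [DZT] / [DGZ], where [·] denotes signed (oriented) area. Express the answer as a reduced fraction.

Choose coordinates S = (0, 0), B = (1, 0), Z = (0, 1), X = (4, 2).
1. G lies on line XB with XG:GB = 3:5 ⇒ G = (23/8, 5/4)
2. D lies on line ZS with ZD:DS = 1:2 ⇒ D = (0, 2/3)
3. T is the centroid of triangle ZSG ⇒ T = (23/24, 3/4)
2·[DZT] = -23/72, 2·[DGZ] = 23/24
[DZT]:[DGZ] = -23/72:23/24 = -1/3

[DZT]:[DGZ] = -1/3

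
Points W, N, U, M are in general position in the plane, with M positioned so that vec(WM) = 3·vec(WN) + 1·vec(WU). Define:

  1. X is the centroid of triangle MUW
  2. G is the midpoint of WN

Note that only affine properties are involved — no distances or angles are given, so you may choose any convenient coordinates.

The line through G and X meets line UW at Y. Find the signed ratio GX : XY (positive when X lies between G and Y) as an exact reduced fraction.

GX:XY = -1/2

Assign W = (0, 0), N = (1, 0), U = (0, 1), M = (3, 1) — the answer is frame-independent, so this choice is without loss of generality.
1. X is the centroid of triangle MUW ⇒ X = (1, 2/3)
2. G is the midpoint of WN ⇒ G = (1/2, 0)
line GX meets UW at Y = (0, -2/3)
X = G + t·(Y−G) with t = -1, so GX:XY = -1:2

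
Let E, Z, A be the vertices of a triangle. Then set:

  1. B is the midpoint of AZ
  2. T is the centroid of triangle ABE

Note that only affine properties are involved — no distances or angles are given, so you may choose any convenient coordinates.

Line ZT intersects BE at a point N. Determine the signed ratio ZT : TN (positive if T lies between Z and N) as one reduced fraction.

Choose coordinates E = (0, 0), Z = (1, 0), A = (0, 1).
1. B is the midpoint of AZ ⇒ B = (1/2, 1/2)
2. T is the centroid of triangle ABE ⇒ T = (1/6, 1/2)
line ZT meets BE at N = (3/8, 3/8)
T = Z + t·(N−Z) with t = 4/3, so ZT:TN = 4/3:-1/3

ZT:TN = -4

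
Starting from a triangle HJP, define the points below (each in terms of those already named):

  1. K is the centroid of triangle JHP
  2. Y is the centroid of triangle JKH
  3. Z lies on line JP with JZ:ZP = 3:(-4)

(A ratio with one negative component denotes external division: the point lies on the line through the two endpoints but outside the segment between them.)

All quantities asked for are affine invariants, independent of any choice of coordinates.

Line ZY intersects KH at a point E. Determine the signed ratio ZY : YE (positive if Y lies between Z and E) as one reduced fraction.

ZY:YE = 20

Set H = (0, 0), J = (1, 0), P = (0, 1); any affine frame gives the same invariant.
1. K is the centroid of triangle JHP ⇒ K = (1/3, 1/3)
2. Y is the centroid of triangle JKH ⇒ Y = (4/9, 1/9)
3. Z lies on line JP with JZ:ZP = 3:(-4) ⇒ Z = (4, -3)
line ZY meets KH at E = (4/15, 4/15)
Y = Z + t·(E−Z) with t = 20/21, so ZY:YE = 20/21:1/21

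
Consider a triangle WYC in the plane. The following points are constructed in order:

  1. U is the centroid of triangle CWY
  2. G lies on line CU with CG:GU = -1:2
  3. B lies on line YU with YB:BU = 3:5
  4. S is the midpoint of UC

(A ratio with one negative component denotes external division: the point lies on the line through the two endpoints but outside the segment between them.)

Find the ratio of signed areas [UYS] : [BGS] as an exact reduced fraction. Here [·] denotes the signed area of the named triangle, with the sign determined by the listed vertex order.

Assign W = (0, 0), Y = (1, 0), C = (0, 1) — the answer is frame-independent, so this choice is without loss of generality.
1. U is the centroid of triangle CWY ⇒ U = (1/3, 1/3)
2. G lies on line CU with CG:GU = -1:2 ⇒ G = (-1/3, 5/3)
3. B lies on line YU with YB:BU = 3:5 ⇒ B = (3/4, 1/8)
4. S is the midpoint of UC ⇒ S = (1/6, 2/3)
2·[UYS] = 1/6, 2·[BGS] = 5/16
[UYS]:[BGS] = 1/6:5/16 = 8/15

[UYS]:[BGS] = 8/15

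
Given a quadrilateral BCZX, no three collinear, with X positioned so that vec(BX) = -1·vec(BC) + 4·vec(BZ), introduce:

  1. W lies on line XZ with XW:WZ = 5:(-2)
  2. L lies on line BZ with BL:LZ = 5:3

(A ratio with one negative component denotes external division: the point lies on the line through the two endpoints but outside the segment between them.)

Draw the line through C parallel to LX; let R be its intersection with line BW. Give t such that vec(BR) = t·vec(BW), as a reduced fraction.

t = 27/10

Set B = (0, 0), C = (1, 0), Z = (0, 1), X = (-1, 4); any affine frame gives the same invariant.
1. W lies on line XZ with XW:WZ = 5:(-2) ⇒ W = (2/3, -1)
2. L lies on line BZ with BL:LZ = 5:3 ⇒ L = (0, 5/8)
through C parallel to LX: direction (-1, 27/8); meets BW at R = (9/5, -27/10)
R = B + t·(W−B) with t = 27/10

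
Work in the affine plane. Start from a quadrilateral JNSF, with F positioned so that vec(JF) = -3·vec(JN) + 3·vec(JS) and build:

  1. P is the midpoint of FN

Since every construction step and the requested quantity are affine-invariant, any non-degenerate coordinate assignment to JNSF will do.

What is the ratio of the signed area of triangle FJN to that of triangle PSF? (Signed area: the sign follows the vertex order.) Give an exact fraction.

[FJN]:[PSF] = 6

Work in coordinates with J = (0, 0), N = (1, 0), S = (0, 1), F = (-3, 3).
1. P is the midpoint of FN ⇒ P = (-1, 3/2)
2·[FJN] = 3, 2·[PSF] = 1/2
[FJN]:[PSF] = 3:1/2 = 6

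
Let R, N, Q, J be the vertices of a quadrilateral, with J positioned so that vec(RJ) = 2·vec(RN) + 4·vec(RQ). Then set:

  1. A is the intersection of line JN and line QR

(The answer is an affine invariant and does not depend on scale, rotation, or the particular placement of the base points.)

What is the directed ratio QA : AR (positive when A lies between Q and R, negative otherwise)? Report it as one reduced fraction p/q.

Assign R = (0, 0), N = (1, 0), Q = (0, 1), J = (2, 4) — the answer is frame-independent, so this choice is without loss of generality.
1. A is the intersection of line JN and line QR ⇒ A = (0, -4)
A = Q + t·(R−Q) with t = 5, so QA:AR = t:(1−t) = 5:-4

QA:AR = -5/4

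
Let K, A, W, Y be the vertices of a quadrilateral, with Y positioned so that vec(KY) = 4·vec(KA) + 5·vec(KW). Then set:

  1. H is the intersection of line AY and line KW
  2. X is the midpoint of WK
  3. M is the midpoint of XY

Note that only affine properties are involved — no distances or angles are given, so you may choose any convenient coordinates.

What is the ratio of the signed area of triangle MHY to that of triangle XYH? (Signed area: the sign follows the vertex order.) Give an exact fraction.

[MHY]:[XYH] = -1/2

Set K = (0, 0), A = (1, 0), W = (0, 1), Y = (4, 5); any affine frame gives the same invariant.
1. H is the intersection of line AY and line KW ⇒ H = (0, -5/3)
2. X is the midpoint of WK ⇒ X = (0, 1/2)
3. M is the midpoint of XY ⇒ M = (2, 11/4)
2·[MHY] = 13/3, 2·[XYH] = -26/3
[MHY]:[XYH] = 13/3:-26/3 = -1/2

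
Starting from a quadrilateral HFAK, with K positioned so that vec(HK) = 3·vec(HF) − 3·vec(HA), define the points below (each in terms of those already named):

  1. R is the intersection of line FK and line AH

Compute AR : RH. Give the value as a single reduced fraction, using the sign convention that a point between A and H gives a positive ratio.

AR:RH = -1/3

Choose coordinates H = (0, 0), F = (1, 0), A = (0, 1), K = (3, -3).
1. R is the intersection of line FK and line AH ⇒ R = (0, 3/2)
R = A + t·(H−A) with t = -1/2, so AR:RH = t:(1−t) = -1/2:3/2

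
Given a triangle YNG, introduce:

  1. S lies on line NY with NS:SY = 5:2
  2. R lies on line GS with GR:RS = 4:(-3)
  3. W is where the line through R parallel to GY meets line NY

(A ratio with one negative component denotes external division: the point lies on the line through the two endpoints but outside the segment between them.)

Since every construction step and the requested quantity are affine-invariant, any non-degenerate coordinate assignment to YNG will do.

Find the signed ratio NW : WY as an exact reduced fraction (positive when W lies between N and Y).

Set Y = (0, 0), N = (1, 0), G = (0, 1); any affine frame gives the same invariant.
1. S lies on line NY with NS:SY = 5:2 ⇒ S = (2/7, 0)
2. R lies on line GS with GR:RS = 4:(-3) ⇒ R = (8/7, -3)
3. W is where the line through R parallel to GY meets line NY ⇒ W = (8/7, 0)
W = N + t·(Y−N) with t = -1/7, so NW:WY = t:(1−t) = -1/7:8/7

NW:WY = -1/8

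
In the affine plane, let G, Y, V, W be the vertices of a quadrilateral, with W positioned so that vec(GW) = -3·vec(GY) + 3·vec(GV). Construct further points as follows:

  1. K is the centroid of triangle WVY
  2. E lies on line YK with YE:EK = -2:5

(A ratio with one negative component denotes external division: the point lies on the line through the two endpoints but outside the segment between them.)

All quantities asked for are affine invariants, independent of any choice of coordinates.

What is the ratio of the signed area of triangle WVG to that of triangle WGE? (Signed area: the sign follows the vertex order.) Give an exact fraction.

[WVG]:[WGE] = -9/11

Work in coordinates with G = (0, 0), Y = (1, 0), V = (0, 1), W = (-3, 3).
1. K is the centroid of triangle WVY ⇒ K = (-2/3, 4/3)
2. E lies on line YK with YE:EK = -2:5 ⇒ E = (19/9, -8/9)
2·[WVG] = -3, 2·[WGE] = 11/3
[WVG]:[WGE] = -3:11/3 = -9/11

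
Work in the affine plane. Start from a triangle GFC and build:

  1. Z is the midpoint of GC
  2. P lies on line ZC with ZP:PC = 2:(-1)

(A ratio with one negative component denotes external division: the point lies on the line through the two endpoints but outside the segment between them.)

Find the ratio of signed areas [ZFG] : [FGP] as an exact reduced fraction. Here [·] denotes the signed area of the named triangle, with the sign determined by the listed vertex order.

[ZFG]:[FGP] = 1/3

Assign G = (0, 0), F = (1, 0), C = (0, 1) — the answer is frame-independent, so this choice is without loss of generality.
1. Z is the midpoint of GC ⇒ Z = (0, 1/2)
2. P lies on line ZC with ZP:PC = 2:(-1) ⇒ P = (0, 3/2)
2·[ZFG] = -1/2, 2·[FGP] = -3/2
[ZFG]:[FGP] = -1/2:-3/2 = 1/3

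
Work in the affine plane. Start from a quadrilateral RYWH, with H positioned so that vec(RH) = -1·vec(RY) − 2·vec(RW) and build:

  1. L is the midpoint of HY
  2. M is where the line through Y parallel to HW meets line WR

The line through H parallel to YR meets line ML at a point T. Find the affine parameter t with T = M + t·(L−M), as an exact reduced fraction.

t = 1/2

Work in coordinates with R = (0, 0), Y = (1, 0), W = (0, 1), H = (-1, -2).
1. L is the midpoint of HY ⇒ L = (0, -1)
2. M is where the line through Y parallel to HW meets line WR ⇒ M = (0, -3)
through H parallel to YR: direction (-1, 0); meets ML at T = (0, -2)
T = M + t·(L−M) with t = 1/2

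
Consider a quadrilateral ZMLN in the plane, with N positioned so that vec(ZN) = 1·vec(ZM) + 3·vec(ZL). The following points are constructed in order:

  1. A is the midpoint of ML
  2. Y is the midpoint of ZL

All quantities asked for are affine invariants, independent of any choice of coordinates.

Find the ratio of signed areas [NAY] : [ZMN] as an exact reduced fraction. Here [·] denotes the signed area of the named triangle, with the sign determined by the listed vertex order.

[NAY]:[ZMN] = -5/12

Work in coordinates with Z = (0, 0), M = (1, 0), L = (0, 1), N = (1, 3).
1. A is the midpoint of ML ⇒ A = (1/2, 1/2)
2. Y is the midpoint of ZL ⇒ Y = (0, 1/2)
2·[NAY] = -5/4, 2·[ZMN] = 3
[NAY]:[ZMN] = -5/4:3 = -5/12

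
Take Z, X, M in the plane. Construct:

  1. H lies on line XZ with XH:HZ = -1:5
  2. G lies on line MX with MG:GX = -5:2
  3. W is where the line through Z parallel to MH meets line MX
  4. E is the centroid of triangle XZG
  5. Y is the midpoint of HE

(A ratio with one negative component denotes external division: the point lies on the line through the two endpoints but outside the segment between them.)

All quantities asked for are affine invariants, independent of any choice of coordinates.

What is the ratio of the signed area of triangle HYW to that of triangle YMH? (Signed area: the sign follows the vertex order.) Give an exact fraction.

Set Z = (0, 0), X = (1, 0), M = (0, 1); any affine frame gives the same invariant.
1. H lies on line XZ with XH:HZ = -1:5 ⇒ H = (5/4, 0)
2. G lies on line MX with MG:GX = -5:2 ⇒ G = (5/3, -2/3)
3. W is where the line through Z parallel to MH meets line MX ⇒ W = (5, -4)
4. E is the centroid of triangle XZG ⇒ E = (8/9, -2/9)
5. Y is the midpoint of HE ⇒ Y = (77/72, -1/9)
2·[HYW] = 41/36, 2·[YMH] = -23/72
[HYW]:[YMH] = 41/36:-23/72 = -82/23

[HYW]:[YMH] = -82/23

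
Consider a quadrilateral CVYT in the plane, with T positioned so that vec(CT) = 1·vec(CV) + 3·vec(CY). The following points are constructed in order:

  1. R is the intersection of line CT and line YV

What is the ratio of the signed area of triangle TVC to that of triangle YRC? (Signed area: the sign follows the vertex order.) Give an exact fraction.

[TVC]:[YRC] = 12

Set C = (0, 0), V = (1, 0), Y = (0, 1), T = (1, 3); any affine frame gives the same invariant.
1. R is the intersection of line CT and line YV ⇒ R = (1/4, 3/4)
2·[TVC] = -3, 2·[YRC] = -1/4
[TVC]:[YRC] = -3:-1/4 = 12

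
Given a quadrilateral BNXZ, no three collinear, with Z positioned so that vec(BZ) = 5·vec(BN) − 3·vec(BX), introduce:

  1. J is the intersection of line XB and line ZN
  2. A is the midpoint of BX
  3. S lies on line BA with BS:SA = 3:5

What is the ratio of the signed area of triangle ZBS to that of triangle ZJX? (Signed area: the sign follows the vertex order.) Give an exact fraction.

[ZBS]:[ZJX] = 3/4

Set B = (0, 0), N = (1, 0), X = (0, 1), Z = (5, -3); any affine frame gives the same invariant.
1. J is the intersection of line XB and line ZN ⇒ J = (0, 3/4)
2. A is the midpoint of BX ⇒ A = (0, 1/2)
3. S lies on line BA with BS:SA = 3:5 ⇒ S = (0, 3/16)
2·[ZBS] = -15/16, 2·[ZJX] = -5/4
[ZBS]:[ZJX] = -15/16:-5/4 = 3/4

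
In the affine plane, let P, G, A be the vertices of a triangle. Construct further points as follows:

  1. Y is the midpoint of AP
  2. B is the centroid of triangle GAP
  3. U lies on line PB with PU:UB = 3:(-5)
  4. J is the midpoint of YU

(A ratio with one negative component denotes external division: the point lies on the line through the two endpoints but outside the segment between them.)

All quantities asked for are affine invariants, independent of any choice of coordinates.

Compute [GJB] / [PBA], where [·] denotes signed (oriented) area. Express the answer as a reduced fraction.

Choose coordinates P = (0, 0), G = (1, 0), A = (0, 1).
1. Y is the midpoint of AP ⇒ Y = (0, 1/2)
2. B is the centroid of triangle GAP ⇒ B = (1/3, 1/3)
3. U lies on line PB with PU:UB = 3:(-5) ⇒ U = (-1/2, -1/2)
4. J is the midpoint of YU ⇒ J = (-1/4, 0)
2·[GJB] = -5/12, 2·[PBA] = 1/3
[GJB]:[PBA] = -5/12:1/3 = -5/4

[GJB]:[PBA] = -5/4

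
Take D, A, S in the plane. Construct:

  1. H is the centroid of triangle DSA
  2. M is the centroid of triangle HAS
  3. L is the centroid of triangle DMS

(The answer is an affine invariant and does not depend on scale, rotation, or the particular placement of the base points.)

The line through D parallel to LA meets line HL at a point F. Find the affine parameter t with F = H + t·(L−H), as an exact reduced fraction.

t = -12

Assign D = (0, 0), A = (1, 0), S = (0, 1) — the answer is frame-independent, so this choice is without loss of generality.
1. H is the centroid of triangle DSA ⇒ H = (1/3, 1/3)
2. M is the centroid of triangle HAS ⇒ M = (4/9, 4/9)
3. L is the centroid of triangle DMS ⇒ L = (4/27, 13/27)
through D parallel to LA: direction (23/27, -13/27); meets HL at F = (23/9, -13/9)
F = H + t·(L−H) with t = -12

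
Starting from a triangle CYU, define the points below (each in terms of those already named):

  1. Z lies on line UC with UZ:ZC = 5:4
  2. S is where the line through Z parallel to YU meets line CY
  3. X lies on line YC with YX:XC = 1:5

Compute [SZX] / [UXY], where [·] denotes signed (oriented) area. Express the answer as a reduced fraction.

Choose coordinates C = (0, 0), Y = (1, 0), U = (0, 1).
1. Z lies on line UC with UZ:ZC = 5:4 ⇒ Z = (0, 4/9)
2. S is where the line through Z parallel to YU meets line CY ⇒ S = (4/9, 0)
3. X lies on line YC with YX:XC = 1:5 ⇒ X = (5/6, 0)
2·[SZX] = -14/81, 2·[UXY] = 1/6
[SZX]:[UXY] = -14/81:1/6 = -28/27

[SZX]:[UXY] = -28/27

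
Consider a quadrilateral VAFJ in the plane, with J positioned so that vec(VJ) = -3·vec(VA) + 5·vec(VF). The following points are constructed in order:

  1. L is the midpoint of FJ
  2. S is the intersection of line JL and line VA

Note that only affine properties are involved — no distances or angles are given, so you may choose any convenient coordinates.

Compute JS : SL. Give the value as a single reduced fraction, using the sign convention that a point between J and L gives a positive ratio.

Work in coordinates with V = (0, 0), A = (1, 0), F = (0, 1), J = (-3, 5).
1. L is the midpoint of FJ ⇒ L = (-3/2, 3)
2. S is the intersection of line JL and line VA ⇒ S = (3/4, 0)
S = J + t·(L−J) with t = 5/2, so JS:SL = t:(1−t) = 5/2:-3/2

JS:SL = -5/3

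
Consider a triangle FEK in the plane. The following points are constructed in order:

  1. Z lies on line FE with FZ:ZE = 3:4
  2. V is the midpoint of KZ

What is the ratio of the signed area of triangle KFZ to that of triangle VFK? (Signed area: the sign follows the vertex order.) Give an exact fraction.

Choose coordinates F = (0, 0), E = (1, 0), K = (0, 1).
1. Z lies on line FE with FZ:ZE = 3:4 ⇒ Z = (3/7, 0)
2. V is the midpoint of KZ ⇒ V = (3/14, 1/2)
2·[KFZ] = 3/7, 2·[VFK] = -3/14
[KFZ]:[VFK] = 3/7:-3/14 = -2

[KFZ]:[VFK] = -2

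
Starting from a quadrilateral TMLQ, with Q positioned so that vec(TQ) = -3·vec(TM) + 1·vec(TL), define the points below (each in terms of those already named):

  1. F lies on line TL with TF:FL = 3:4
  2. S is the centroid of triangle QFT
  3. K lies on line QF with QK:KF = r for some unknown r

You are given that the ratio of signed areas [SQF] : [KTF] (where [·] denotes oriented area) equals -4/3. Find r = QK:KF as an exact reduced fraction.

Choose coordinates T = (0, 0), M = (1, 0), L = (0, 1), Q = (-3, 1).
1. F lies on line TL with TF:FL = 3:4 ⇒ F = (0, 3/7)
2. S is the centroid of triangle QFT ⇒ S = (-1, 10/21)
3. With QK:KF = r, write λ = r/(r+1) so K = Q + λ·(F−Q); K is affine-linear in λ
Every point depending on K is an affine combination of K and λ-independent points, so each such coordinate is linear in λ; the λ² term in each signed area is a multiple of (F−Q)×(F−Q) = 0, so 2·[SQF] and 2·[KTF] are each linear in λ. Evaluating at λ=0 and λ=1:
  2·[SQF] = -3/7,   2·[KTF] = -9/7·λ + 9/7
So [SQF]:[KTF] = (-3/7) / (-9/7·λ + 9/7). Setting this equal to -4/3:
  -3/7 = -4/3·(-9/7·λ + 9/7)  ⇒  λ = 3/4
Then r = λ/(1−λ) = (3/4)/(1/4) = 3. Check: with r = 3, K = (-3/4, 4/7) and [SQF]:[KTF] = -4/3 as required.

r = 3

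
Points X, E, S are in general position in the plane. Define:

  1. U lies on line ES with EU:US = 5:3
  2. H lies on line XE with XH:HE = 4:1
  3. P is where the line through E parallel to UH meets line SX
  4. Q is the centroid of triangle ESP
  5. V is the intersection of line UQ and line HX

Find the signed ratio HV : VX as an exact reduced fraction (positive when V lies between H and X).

HV:VX = 119/205

Assign X = (0, 0), E = (1, 0), S = (0, 1) — the answer is frame-independent, so this choice is without loss of generality.
1. U lies on line ES with EU:US = 5:3 ⇒ U = (3/8, 5/8)
2. H lies on line XE with XH:HE = 4:1 ⇒ H = (4/5, 0)
3. P is where the line through E parallel to UH meets line SX ⇒ P = (0, 25/17)
4. Q is the centroid of triangle ESP ⇒ Q = (1/3, 14/17)
5. V is the intersection of line UQ and line HX ⇒ V = (41/81, 0)
V = H + t·(X−H) with t = 119/324, so HV:VX = t:(1−t) = 119/324:205/324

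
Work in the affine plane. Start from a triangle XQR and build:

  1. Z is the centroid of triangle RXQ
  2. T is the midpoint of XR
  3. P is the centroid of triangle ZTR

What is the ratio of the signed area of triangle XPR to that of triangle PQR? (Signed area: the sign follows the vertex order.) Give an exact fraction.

[XPR]:[PQR] = 2/5

Set X = (0, 0), Q = (1, 0), R = (0, 1); any affine frame gives the same invariant.
1. Z is the centroid of triangle RXQ ⇒ Z = (1/3, 1/3)
2. T is the midpoint of XR ⇒ T = (0, 1/2)
3. P is the centroid of triangle ZTR ⇒ P = (1/9, 11/18)
2·[XPR] = 1/9, 2·[PQR] = 5/18
[XPR]:[PQR] = 1/9:5/18 = 2/5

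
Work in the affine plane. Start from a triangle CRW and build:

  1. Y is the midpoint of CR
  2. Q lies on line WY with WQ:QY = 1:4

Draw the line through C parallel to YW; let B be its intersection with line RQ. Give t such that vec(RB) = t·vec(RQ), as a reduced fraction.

t = 2

Assign C = (0, 0), R = (1, 0), W = (0, 1) — the answer is frame-independent, so this choice is without loss of generality.
1. Y is the midpoint of CR ⇒ Y = (1/2, 0)
2. Q lies on line WY with WQ:QY = 1:4 ⇒ Q = (1/10, 4/5)
through C parallel to YW: direction (-1/2, 1); meets RQ at B = (-4/5, 8/5)
B = R + t·(Q−R) with t = 2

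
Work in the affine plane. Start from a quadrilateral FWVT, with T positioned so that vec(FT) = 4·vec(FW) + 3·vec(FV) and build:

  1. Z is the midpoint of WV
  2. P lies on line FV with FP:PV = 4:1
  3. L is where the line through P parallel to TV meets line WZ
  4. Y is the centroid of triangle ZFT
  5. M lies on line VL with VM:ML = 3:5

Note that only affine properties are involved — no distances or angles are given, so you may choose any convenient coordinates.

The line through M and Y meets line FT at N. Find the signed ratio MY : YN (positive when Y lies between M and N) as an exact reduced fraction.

Work in coordinates with F = (0, 0), W = (1, 0), V = (0, 1), T = (4, 3).
1. Z is the midpoint of WV ⇒ Z = (1/2, 1/2)
2. P lies on line FV with FP:PV = 4:1 ⇒ P = (0, 4/5)
3. L is where the line through P parallel to TV meets line WZ ⇒ L = (2/15, 13/15)
4. Y is the centroid of triangle ZFT ⇒ Y = (3/2, 7/6)
5. M lies on line VL with VM:ML = 3:5 ⇒ M = (1/20, 19/20)
line MY meets FT at N = (328/209, 246/209)
Y = M + t·(N−M) with t = 209/219, so MY:YN = 209/219:10/219

MY:YN = 209/10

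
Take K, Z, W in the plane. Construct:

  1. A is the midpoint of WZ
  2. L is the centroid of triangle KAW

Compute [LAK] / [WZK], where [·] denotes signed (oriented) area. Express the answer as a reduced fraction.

Assign K = (0, 0), Z = (1, 0), W = (0, 1) — the answer is frame-independent, so this choice is without loss of generality.
1. A is the midpoint of WZ ⇒ A = (1/2, 1/2)
2. L is the centroid of triangle KAW ⇒ L = (1/6, 1/2)
2·[LAK] = -1/6, 2·[WZK] = -1
[LAK]:[WZK] = -1/6:-1 = 1/6

[LAK]:[WZK] = 1/6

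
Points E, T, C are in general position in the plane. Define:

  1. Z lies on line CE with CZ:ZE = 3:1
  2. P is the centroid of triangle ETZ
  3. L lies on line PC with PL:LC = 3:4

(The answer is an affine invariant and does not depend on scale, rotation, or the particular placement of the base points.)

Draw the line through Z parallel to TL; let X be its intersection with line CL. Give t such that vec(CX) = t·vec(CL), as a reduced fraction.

Choose coordinates E = (0, 0), T = (1, 0), C = (0, 1).
1. Z lies on line CE with CZ:ZE = 3:1 ⇒ Z = (0, 1/4)
2. P is the centroid of triangle ETZ ⇒ P = (1/3, 1/12)
3. L lies on line PC with PL:LC = 3:4 ⇒ L = (4/21, 10/21)
through Z parallel to TL: direction (-17/21, 10/21); meets CL at X = (17/49, 9/196)
X = C + t·(L−C) with t = 51/28

t = 51/28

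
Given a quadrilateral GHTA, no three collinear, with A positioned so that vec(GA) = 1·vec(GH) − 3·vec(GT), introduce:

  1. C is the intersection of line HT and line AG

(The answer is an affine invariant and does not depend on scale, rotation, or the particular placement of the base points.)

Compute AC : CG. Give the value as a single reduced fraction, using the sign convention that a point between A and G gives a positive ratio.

Assign G = (0, 0), H = (1, 0), T = (0, 1), A = (1, -3) — the answer is frame-independent, so this choice is without loss of generality.
1. C is the intersection of line HT and line AG ⇒ C = (-1/2, 3/2)
C = A + t·(G−A) with t = 3/2, so AC:CG = t:(1−t) = 3/2:-1/2

AC:CG = -3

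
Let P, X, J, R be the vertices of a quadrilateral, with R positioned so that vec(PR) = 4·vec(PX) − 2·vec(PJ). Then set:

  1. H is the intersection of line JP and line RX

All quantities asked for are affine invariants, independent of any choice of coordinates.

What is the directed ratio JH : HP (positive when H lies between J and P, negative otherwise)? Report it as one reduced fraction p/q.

JH:HP = 1/2

Choose coordinates P = (0, 0), X = (1, 0), J = (0, 1), R = (4, -2).
1. H is the intersection of line JP and line RX ⇒ H = (0, 2/3)
H = J + t·(P−J) with t = 1/3, so JH:HP = t:(1−t) = 1/3:2/3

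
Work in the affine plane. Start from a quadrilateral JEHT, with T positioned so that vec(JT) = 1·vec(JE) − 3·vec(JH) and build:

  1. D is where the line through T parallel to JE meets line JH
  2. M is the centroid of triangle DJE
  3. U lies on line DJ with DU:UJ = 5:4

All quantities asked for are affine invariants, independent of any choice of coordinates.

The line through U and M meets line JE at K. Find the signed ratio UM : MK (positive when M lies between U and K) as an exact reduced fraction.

UM:MK = 1/3

Work in coordinates with J = (0, 0), E = (1, 0), H = (0, 1), T = (1, -3).
1. D is where the line through T parallel to JE meets line JH ⇒ D = (0, -3)
2. M is the centroid of triangle DJE ⇒ M = (1/3, -1)
3. U lies on line DJ with DU:UJ = 5:4 ⇒ U = (0, -4/3)
line UM meets JE at K = (4/3, 0)
M = U + t·(K−U) with t = 1/4, so UM:MK = 1/4:3/4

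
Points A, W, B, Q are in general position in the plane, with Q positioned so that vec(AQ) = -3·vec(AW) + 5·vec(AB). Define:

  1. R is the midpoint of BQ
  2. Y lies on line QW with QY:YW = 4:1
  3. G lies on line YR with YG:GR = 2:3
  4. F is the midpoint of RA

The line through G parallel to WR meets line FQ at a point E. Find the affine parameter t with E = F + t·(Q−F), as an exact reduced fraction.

Work in coordinates with A = (0, 0), W = (1, 0), B = (0, 1), Q = (-3, 5).
1. R is the midpoint of BQ ⇒ R = (-3/2, 3)
2. Y lies on line QW with QY:YW = 4:1 ⇒ Y = (1/5, 1)
3. G lies on line YR with YG:GR = 2:3 ⇒ G = (-12/25, 9/5)
4. F is the midpoint of RA ⇒ F = (-3/4, 3/2)
through G parallel to WR: direction (-5/2, 3); meets FQ at E = (-501/200, 423/100)
E = F + t·(Q−F) with t = 39/50

t = 39/50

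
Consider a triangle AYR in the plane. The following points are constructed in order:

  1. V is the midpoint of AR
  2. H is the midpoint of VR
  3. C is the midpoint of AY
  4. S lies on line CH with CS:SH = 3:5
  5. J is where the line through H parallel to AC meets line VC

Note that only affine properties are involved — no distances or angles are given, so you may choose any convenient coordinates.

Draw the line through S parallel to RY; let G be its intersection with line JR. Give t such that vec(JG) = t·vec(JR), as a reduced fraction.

Work in coordinates with A = (0, 0), Y = (1, 0), R = (0, 1).
1. V is the midpoint of AR ⇒ V = (0, 1/2)
2. H is the midpoint of VR ⇒ H = (0, 3/4)
3. C is the midpoint of AY ⇒ C = (1/2, 0)
4. S lies on line CH with CS:SH = 3:5 ⇒ S = (5/16, 9/32)
5. J is where the line through H parallel to AC meets line VC ⇒ J = (-1/4, 3/4)
through S parallel to RY: direction (1, -1); meets JR at G = (-13/64, 51/64)
G = J + t·(R−J) with t = 3/16

t = 3/16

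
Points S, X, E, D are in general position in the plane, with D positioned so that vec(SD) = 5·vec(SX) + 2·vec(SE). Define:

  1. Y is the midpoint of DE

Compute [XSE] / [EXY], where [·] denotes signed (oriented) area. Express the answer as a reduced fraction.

[XSE]:[EXY] = -1/3

Choose coordinates S = (0, 0), X = (1, 0), E = (0, 1), D = (5, 2).
1. Y is the midpoint of DE ⇒ Y = (5/2, 3/2)
2·[XSE] = -1, 2·[EXY] = 3
[XSE]:[EXY] = -1:3 = -1/3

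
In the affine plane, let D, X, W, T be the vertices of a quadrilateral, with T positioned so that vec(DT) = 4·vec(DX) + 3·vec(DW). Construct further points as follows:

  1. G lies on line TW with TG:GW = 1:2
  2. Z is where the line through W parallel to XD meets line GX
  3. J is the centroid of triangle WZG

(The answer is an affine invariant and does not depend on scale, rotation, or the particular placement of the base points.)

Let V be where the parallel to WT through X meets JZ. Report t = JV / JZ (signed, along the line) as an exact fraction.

Work in coordinates with D = (0, 0), X = (1, 0), W = (0, 1), T = (4, 3).
1. G lies on line TW with TG:GW = 1:2 ⇒ G = (8/3, 7/3)
2. Z is where the line through W parallel to XD meets line GX ⇒ Z = (12/7, 1)
3. J is the centroid of triangle WZG ⇒ J = (92/63, 13/9)
through X parallel to WT: direction (4, 2); meets JZ at V = (2, 1/2)
V = J + t·(Z−J) with t = 17/8

t = 17/8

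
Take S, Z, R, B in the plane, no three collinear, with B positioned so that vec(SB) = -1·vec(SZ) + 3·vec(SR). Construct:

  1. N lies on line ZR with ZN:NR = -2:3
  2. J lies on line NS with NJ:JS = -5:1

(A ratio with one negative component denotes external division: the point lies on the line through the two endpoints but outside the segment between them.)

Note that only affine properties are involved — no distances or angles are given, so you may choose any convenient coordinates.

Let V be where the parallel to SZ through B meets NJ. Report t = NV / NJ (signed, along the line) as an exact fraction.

Assign S = (0, 0), Z = (1, 0), R = (0, 1), B = (-1, 3) — the answer is frame-independent, so this choice is without loss of generality.
1. N lies on line ZR with ZN:NR = -2:3 ⇒ N = (3, -2)
2. J lies on line NS with NJ:JS = -5:1 ⇒ J = (-3/4, 1/2)
through B parallel to SZ: direction (1, 0); meets NJ at V = (-9/2, 3)
V = N + t·(J−N) with t = 2

t = 2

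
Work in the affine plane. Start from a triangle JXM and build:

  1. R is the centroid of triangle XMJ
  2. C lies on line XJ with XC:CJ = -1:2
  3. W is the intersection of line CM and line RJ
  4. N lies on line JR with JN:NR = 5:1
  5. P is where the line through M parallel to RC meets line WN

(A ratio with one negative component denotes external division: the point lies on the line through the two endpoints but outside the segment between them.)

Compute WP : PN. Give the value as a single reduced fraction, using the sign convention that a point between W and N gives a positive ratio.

WP:PN = -3/10

Assign J = (0, 0), X = (1, 0), M = (0, 1) — the answer is frame-independent, so this choice is without loss of generality.
1. R is the centroid of triangle XMJ ⇒ R = (1/3, 1/3)
2. C lies on line XJ with XC:CJ = -1:2 ⇒ C = (2, 0)
3. W is the intersection of line CM and line RJ ⇒ W = (2/3, 2/3)
4. N lies on line JR with JN:NR = 5:1 ⇒ N = (5/18, 5/18)
5. P is where the line through M parallel to RC meets line WN ⇒ P = (5/6, 5/6)
P = W + t·(N−W) with t = -3/7, so WP:PN = t:(1−t) = -3/7:10/7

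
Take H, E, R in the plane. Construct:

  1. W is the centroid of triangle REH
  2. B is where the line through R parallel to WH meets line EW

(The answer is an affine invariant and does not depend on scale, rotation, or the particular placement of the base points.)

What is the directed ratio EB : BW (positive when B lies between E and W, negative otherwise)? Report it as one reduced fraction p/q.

Work in coordinates with H = (0, 0), E = (1, 0), R = (0, 1).
1. W is the centroid of triangle REH ⇒ W = (1/3, 1/3)
2. B is where the line through R parallel to WH meets line EW ⇒ B = (-1/3, 2/3)
B = E + t·(W−E) with t = 2, so EB:BW = t:(1−t) = 2:-1

EB:BW = -2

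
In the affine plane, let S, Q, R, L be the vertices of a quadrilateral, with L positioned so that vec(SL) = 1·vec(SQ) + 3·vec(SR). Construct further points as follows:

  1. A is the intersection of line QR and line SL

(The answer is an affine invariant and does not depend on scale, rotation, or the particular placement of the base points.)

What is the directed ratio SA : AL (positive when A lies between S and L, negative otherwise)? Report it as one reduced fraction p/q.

Assign S = (0, 0), Q = (1, 0), R = (0, 1), L = (1, 3) — the answer is frame-independent, so this choice is without loss of generality.
1. A is the intersection of line QR and line SL ⇒ A = (1/4, 3/4)
A = S + t·(L−S) with t = 1/4, so SA:AL = t:(1−t) = 1/4:3/4

SA:AL = 1/3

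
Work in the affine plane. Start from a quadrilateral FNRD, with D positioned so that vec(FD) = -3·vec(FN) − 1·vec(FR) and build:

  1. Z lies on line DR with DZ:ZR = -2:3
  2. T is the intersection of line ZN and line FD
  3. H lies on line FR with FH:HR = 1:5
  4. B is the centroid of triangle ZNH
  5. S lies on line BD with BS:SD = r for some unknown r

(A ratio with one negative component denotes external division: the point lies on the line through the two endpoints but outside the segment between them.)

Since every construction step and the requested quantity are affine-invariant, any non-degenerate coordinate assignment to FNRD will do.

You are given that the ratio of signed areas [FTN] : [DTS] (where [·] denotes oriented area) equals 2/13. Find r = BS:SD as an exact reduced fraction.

Set F = (0, 0), N = (1, 0), R = (0, 1), D = (-3, -1); any affine frame gives the same invariant.
1. Z lies on line DR with DZ:ZR = -2:3 ⇒ Z = (-9, -5)
2. T is the intersection of line ZN and line FD ⇒ T = (3, 1)
3. H lies on line FR with FH:HR = 1:5 ⇒ H = (0, 1/6)
4. B is the centroid of triangle ZNH ⇒ B = (-8/3, -29/18)
5. With BS:SD = r, write λ = r/(r+1) so S = B + λ·(D−B); S is affine-linear in λ
Every point depending on S is an affine combination of S and λ-independent points, so each such coordinate is linear in λ; the λ² term in each signed area is a multiple of (D−B)×(D−B) = 0, so 2·[FTN] and 2·[DTS] are each linear in λ. Evaluating at λ=0 and λ=1:
  2·[FTN] = -1,   2·[DTS] = 13/3·λ − 13/3
So [FTN]:[DTS] = (-1) / (13/3·λ − 13/3). Setting this equal to 2/13:
  -1 = 2/13·(13/3·λ − 13/3)  ⇒  λ = -1/2
Then r = λ/(1−λ) = (-1/2)/(3/2) = -1/3. Check: with r = -1/3, S = (-5/2, -23/12) and [FTN]:[DTS] = 2/13 as required.

r = -1/3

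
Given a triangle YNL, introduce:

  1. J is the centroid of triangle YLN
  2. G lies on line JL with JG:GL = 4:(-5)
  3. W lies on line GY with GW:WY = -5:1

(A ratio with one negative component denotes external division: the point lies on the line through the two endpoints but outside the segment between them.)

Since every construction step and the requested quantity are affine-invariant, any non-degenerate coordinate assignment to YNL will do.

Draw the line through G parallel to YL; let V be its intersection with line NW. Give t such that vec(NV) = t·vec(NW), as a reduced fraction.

t = -8/17

Choose coordinates Y = (0, 0), N = (1, 0), L = (0, 1).
1. J is the centroid of triangle YLN ⇒ J = (1/3, 1/3)
2. G lies on line JL with JG:GL = 4:(-5) ⇒ G = (5/3, -7/3)
3. W lies on line GY with GW:WY = -5:1 ⇒ W = (-5/12, 7/12)
through G parallel to YL: direction (0, 1); meets NW at V = (5/3, -14/51)
V = N + t·(W−N) with t = -8/17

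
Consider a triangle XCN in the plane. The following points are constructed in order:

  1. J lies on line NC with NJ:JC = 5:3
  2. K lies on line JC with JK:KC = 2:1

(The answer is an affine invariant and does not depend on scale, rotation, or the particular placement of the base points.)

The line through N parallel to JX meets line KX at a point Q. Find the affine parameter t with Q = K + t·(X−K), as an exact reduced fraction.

Set X = (0, 0), C = (1, 0), N = (0, 1); any affine frame gives the same invariant.
1. J lies on line NC with NJ:JC = 5:3 ⇒ J = (5/8, 3/8)
2. K lies on line JC with JK:KC = 2:1 ⇒ K = (7/8, 1/8)
through N parallel to JX: direction (-5/8, -3/8); meets KX at Q = (-35/16, -5/16)
Q = K + t·(X−K) with t = 7/2

t = 7/2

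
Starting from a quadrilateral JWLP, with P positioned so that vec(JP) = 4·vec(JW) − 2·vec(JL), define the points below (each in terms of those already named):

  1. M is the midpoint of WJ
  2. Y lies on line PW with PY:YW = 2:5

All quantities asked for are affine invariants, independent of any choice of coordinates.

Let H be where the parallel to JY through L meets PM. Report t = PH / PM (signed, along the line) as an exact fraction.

t = 26/9

Choose coordinates J = (0, 0), W = (1, 0), L = (0, 1), P = (4, -2).
1. M is the midpoint of WJ ⇒ M = (1/2, 0)
2. Y lies on line PW with PY:YW = 2:5 ⇒ Y = (22/7, -10/7)
through L parallel to JY: direction (22/7, -10/7); meets PM at H = (-55/9, 34/9)
H = P + t·(M−P) with t = 26/9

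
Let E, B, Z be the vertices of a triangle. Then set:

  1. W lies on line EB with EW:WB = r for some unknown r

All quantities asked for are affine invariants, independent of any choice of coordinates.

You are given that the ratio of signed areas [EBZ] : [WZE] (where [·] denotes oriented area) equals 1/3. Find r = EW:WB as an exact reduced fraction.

r = -3/2

Assign E = (0, 0), B = (1, 0), Z = (0, 1) — the answer is frame-independent, so this choice is without loss of generality.
1. With EW:WB = r, write λ = r/(r+1) so W = E + λ·(B−E); W is affine-linear in λ
Every point depending on W is an affine combination of W and λ-independent points, so each such coordinate is linear in λ; the λ² term in each signed area is a multiple of (B−E)×(B−E) = 0, so 2·[EBZ] and 2·[WZE] are each linear in λ. Evaluating at λ=0 and λ=1:
  2·[EBZ] = 1,   2·[WZE] = λ
So [EBZ]:[WZE] = (1) / (λ). Setting this equal to 1/3:
  1 = 1/3·(λ)  ⇒  λ = 3
Then r = λ/(1−λ) = (3)/(-2) = -3/2. Check: with r = -3/2, W = (3, 0) and [EBZ]:[WZE] = 1/3 as required.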